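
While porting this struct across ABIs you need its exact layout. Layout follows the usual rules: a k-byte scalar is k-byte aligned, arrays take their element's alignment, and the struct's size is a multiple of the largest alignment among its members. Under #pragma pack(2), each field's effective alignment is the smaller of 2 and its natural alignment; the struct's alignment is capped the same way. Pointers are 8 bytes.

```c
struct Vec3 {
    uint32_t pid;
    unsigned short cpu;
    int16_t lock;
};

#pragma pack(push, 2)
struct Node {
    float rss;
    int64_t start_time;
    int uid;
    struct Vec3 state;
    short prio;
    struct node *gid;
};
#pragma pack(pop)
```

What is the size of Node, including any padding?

Vec3: @0: pid [4B, align 4] → 4; @4: cpu [2B, align 2] → 6; @6: lock [2B, align 2] → 8; size 8, align 4
@0: rss [4B, align 2] → 4
@4: start_time [8B, align 2] → 12
@12: uid [4B, align 2] → 16
@16: state [8B, align 2] → 24
@24: prio [2B, align 2] → 26
@26: gid [8B, align 2] → 34
size 34, align 2

34 bytes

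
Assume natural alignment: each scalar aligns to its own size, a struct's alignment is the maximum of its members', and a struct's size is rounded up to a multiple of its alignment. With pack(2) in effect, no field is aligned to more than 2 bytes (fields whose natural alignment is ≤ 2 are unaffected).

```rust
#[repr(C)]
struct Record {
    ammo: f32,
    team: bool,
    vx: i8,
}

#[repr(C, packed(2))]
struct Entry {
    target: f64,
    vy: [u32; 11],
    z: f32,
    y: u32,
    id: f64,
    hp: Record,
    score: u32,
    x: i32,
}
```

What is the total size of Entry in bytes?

84 bytes

Record: ammo at 0 (size 4, align 4) → ends 4; team at 4 (size 1, align 1) → ends 5; vx at 5 (size 1, align 1) → ends 6; tail pad 2 to reach multiple of 4; total 8 bytes, alignment 4
target at 0 (size 8, align 2) → ends 8
vy at 8 (size 44, align 2) → ends 52
z at 52 (size 4, align 2) → ends 56
y at 56 (size 4, align 2) → ends 60
id at 60 (size 8, align 2) → ends 68
hp at 68 (size 8, align 2) → ends 76
score at 76 (size 4, align 2) → ends 80
x at 80 (size 4, align 2) → ends 84
total 84 bytes, alignment 2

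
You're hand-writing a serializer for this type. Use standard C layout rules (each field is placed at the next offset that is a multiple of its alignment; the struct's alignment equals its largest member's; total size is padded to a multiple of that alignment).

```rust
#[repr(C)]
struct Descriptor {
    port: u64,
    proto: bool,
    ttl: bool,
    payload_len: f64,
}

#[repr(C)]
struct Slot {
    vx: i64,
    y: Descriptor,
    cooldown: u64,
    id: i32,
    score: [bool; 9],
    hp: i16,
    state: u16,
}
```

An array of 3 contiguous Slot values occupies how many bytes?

192

Descriptor: 0..8  port  (8B, 8-aligned); 8..9  proto  (1B, 1-aligned); 9..10  ttl  (1B, 1-aligned); 10..16  -- padding (6B); 16..24  payload_len  (8B, 8-aligned); sizeof = 24, alignof = 8
0..8  vx  (8B, 8-aligned)
8..32  y  (24B, 8-aligned)
32..40  cooldown  (8B, 8-aligned)
40..44  id  (4B, 4-aligned)
44..53  score  (9B, 1-aligned)
53..54  -- padding (1B)
54..56  hp  (2B, 2-aligned)
56..58  state  (2B, 2-aligned)
58..64  -- tail padding (6B)
sizeof = 64, alignof = 8
array of 3: 3 × 64 = 192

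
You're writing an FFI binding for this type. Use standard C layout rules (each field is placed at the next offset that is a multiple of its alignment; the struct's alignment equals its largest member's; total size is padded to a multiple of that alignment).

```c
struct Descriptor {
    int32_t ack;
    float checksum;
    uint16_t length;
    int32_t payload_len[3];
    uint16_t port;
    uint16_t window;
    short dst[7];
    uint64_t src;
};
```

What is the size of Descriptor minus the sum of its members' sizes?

@0: ack [4B, align 4] → 4
@4: checksum [4B, align 4] → 8
@8: length [2B, align 2] → 10
+2 pad (align 4)
@12: payload_len [12B, align 4] → 24
@24: port [2B, align 2] → 26
@26: window [2B, align 2] → 28
@28: dst [14B, align 2] → 42
+6 pad (align 8)
@48: src [8B, align 8] → 56
size 56, align 8
data bytes 48, size 56 → padding 8

8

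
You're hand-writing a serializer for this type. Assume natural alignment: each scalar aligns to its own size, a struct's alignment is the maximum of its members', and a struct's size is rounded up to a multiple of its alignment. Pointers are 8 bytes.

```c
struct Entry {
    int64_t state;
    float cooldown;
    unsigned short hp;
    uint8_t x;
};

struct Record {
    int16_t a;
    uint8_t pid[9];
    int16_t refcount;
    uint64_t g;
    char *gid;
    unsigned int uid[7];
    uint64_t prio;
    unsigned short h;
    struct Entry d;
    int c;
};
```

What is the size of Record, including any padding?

Entry: @0: state [8B, align 8] → 8; @8: cooldown [4B, align 4] → 12; @12: hp [2B, align 2] → 14; @14: x [1B, align 1] → 15; +1 tail pad (align 8); size 16, align 8
@0: a [2B, align 2] → 2
@2: pid [9B, align 1] → 11
+1 pad (align 2)
@12: refcount [2B, align 2] → 14
+2 pad (align 8)
@16: g [8B, align 8] → 24
@24: gid [8B, align 8] → 32
@32: uid [28B, align 4] → 60
+4 pad (align 8)
@64: prio [8B, align 8] → 72
@72: h [2B, align 2] → 74
+6 pad (align 8)
@80: d [16B, align 8] → 96
@96: c [4B, align 4] → 100
+4 tail pad (align 8)
size 104, align 8

104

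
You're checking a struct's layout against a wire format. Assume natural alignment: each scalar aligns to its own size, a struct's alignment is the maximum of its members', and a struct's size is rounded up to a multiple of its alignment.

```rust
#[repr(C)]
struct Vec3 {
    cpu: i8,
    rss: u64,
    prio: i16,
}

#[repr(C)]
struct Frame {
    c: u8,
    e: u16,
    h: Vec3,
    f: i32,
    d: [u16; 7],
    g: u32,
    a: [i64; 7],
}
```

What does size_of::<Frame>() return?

112

Vec3: @0: cpu [1B, align 1] → 1; +7 pad (align 8); @8: rss [8B, align 8] → 16; @16: prio [2B, align 2] → 18; +6 tail pad (align 8); size 24, align 8
@0: c [1B, align 1] → 1
+1 pad (align 2)
@2: e [2B, align 2] → 4
+4 pad (align 8)
@8: h [24B, align 8] → 32
@32: f [4B, align 4] → 36
@36: d [14B, align 2] → 50
+2 pad (align 4)
@52: g [4B, align 4] → 56
@56: a [56B, align 8] → 112
size 112, align 8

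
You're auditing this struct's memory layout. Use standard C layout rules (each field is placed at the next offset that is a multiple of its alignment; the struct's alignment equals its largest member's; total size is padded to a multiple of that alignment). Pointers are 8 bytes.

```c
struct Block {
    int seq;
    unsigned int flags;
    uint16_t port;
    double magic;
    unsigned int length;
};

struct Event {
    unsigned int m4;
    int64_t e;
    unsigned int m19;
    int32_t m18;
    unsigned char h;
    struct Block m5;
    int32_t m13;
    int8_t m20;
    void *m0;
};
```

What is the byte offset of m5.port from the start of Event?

40

Block: seq at 0 (size 4, align 4) → ends 4; flags at 4 (size 4, align 4) → ends 8; port at 8 (size 2, align 2) → ends 10; pad 6 to align 8 for magic; magic at 16 (size 8, align 8) → ends 24; length at 24 (size 4, align 4) → ends 28; tail pad 4 to reach multiple of 8; total 32 bytes, alignment 8
m4 at 0 (size 4, align 4) → ends 4
pad 4 to align 8 for e
e at 8 (size 8, align 8) → ends 16
m19 at 16 (size 4, align 4) → ends 20
m18 at 20 (size 4, align 4) → ends 24
h at 24 (size 1, align 1) → ends 25
pad 7 to align 8 for m5
m5 at 32 (size 32, align 8) → ends 64
within Block: port at 8
32 + 8 = 40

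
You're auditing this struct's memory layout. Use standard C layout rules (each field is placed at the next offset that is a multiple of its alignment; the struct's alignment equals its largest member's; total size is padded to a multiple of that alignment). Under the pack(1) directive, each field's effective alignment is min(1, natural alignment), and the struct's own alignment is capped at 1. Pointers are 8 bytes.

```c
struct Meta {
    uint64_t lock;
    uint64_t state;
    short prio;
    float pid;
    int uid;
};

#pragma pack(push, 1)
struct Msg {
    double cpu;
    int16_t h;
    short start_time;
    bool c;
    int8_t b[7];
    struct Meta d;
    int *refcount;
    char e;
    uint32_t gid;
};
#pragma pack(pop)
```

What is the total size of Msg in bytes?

Meta: @0: lock [8B, align 8] → 8; @8: state [8B, align 8] → 16; @16: prio [2B, align 2] → 18; +2 pad (align 4); @20: pid [4B, align 4] → 24; @24: uid [4B, align 4] → 28; +4 tail pad (align 8); size 32, align 8
@0: cpu [8B, align 1] → 8
@8: h [2B, align 1] → 10
@10: start_time [2B, align 1] → 12
@12: c [1B, align 1] → 13
@13: b [7B, align 1] → 20
@20: d [32B, align 1] → 52
@52: refcount [8B, align 1] → 60
@60: e [1B, align 1] → 61
@61: gid [4B, align 1] → 65
size 65, align 1

65 bytes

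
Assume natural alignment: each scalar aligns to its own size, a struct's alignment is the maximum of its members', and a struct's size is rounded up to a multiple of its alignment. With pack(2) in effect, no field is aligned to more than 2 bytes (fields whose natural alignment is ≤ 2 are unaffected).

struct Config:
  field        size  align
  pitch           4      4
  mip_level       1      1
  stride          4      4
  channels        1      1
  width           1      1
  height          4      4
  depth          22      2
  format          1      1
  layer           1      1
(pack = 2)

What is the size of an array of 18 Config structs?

720

0..4  pitch  (4B, 2-aligned)
4..5  mip_level  (1B, 1-aligned)
5..6  -- padding (1B)
6..10  stride  (4B, 2-aligned)
10..11  channels  (1B, 1-aligned)
11..12  width  (1B, 1-aligned)
12..16  height  (4B, 2-aligned)
16..38  depth  (22B, 2-aligned)
38..39  format  (1B, 1-aligned)
39..40  layer  (1B, 1-aligned)
sizeof = 40, alignof = 2
array of 18: 18 × 40 = 720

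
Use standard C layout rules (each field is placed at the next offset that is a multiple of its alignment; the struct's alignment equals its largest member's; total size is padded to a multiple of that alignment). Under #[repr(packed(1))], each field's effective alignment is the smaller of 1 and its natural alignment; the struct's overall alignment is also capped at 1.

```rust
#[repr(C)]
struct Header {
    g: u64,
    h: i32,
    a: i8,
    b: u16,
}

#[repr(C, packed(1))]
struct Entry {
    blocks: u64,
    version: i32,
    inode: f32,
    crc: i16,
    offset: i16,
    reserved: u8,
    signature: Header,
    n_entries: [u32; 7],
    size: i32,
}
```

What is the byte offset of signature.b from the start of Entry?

Header: g at 0 (size 8, align 8) → ends 8; h at 8 (size 4, align 4) → ends 12; a at 12 (size 1, align 1) → ends 13; pad 1 to align 2 for b; b at 14 (size 2, align 2) → ends 16; total 16 bytes, alignment 8
blocks at 0 (size 8, align 1) → ends 8
version at 8 (size 4, align 1) → ends 12
inode at 12 (size 4, align 1) → ends 16
crc at 16 (size 2, align 1) → ends 18
offset at 18 (size 2, align 1) → ends 20
reserved at 20 (size 1, align 1) → ends 21
signature at 21 (size 16, align 1) → ends 37
within Header: b at 14
21 + 14 = 35

35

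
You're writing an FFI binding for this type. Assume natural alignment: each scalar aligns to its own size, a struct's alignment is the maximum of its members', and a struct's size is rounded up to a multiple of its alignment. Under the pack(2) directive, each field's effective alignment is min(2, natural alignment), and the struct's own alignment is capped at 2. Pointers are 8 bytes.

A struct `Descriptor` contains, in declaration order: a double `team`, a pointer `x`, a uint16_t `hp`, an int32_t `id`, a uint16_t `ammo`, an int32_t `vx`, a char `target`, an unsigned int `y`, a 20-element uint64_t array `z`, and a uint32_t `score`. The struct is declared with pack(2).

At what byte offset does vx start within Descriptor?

0..8  team  (8B, 2-aligned)
8..16  x  (8B, 2-aligned)
16..18  hp  (2B, 2-aligned)
18..22  id  (4B, 2-aligned)
22..24  ammo  (2B, 2-aligned)
24..28  vx  (4B, 2-aligned)

24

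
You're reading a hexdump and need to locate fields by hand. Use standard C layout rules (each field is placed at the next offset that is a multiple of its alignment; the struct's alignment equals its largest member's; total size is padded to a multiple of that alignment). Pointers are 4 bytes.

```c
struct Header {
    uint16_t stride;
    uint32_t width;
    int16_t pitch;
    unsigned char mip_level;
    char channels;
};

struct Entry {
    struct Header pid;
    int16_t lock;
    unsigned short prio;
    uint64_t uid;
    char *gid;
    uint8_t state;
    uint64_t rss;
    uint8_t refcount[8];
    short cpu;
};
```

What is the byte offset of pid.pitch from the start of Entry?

Header: @0: stride [2B, align 2] → 2; +2 pad (align 4); @4: width [4B, align 4] → 8; @8: pitch [2B, align 2] → 10; @10: mip_level [1B, align 1] → 11; @11: channels [1B, align 1] → 12; size 12, align 4
@0: pid [12B, align 4] → 12
within Header: pitch at 8
0 + 8 = 8

8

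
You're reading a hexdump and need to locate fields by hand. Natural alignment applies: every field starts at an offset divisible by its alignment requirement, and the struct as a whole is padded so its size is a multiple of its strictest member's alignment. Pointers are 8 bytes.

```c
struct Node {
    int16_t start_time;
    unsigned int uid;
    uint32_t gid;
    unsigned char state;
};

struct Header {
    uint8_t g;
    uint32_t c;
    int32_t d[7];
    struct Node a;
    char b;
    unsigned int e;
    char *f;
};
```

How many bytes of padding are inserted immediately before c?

Node: @0: start_time [2B, align 2] → 2; +2 pad (align 4); @4: uid [4B, align 4] → 8; @8: gid [4B, align 4] → 12; @12: state [1B, align 1] → 13; +3 tail pad (align 4); size 16, align 4
@0: g [1B, align 1] → 1
+3 pad (align 4)
@4: c [4B, align 4] → 8

3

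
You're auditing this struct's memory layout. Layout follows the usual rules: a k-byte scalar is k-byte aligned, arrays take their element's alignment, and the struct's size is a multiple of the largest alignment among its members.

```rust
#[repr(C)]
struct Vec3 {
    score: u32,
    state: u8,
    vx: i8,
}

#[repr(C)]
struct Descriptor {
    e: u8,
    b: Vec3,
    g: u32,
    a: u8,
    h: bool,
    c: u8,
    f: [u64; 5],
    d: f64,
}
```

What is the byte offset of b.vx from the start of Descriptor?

Vec3: 0..4  score  (4B, 4-aligned); 4..5  state  (1B, 1-aligned); 5..6  vx  (1B, 1-aligned); 6..8  -- tail padding (2B); sizeof = 8, alignof = 4
0..1  e  (1B, 1-aligned)
1..4  -- padding (3B)
4..12  b  (8B, 4-aligned)
within Vec3: vx at 5
4 + 5 = 9

9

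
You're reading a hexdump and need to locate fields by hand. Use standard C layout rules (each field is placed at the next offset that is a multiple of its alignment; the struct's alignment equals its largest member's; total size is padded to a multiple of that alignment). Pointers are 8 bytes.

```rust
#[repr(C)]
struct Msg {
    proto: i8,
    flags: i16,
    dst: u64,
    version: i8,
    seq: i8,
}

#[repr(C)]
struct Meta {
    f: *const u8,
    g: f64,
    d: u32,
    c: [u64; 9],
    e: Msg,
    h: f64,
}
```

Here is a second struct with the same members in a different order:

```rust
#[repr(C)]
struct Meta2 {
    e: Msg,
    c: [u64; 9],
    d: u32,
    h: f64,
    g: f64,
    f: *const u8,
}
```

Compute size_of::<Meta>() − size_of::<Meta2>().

0

Msg: proto at 0 (size 1, align 1) → ends 1; pad 1 to align 2 for flags; flags at 2 (size 2, align 2) → ends 4; pad 4 to align 8 for dst; dst at 8 (size 8, align 8) → ends 16; version at 16 (size 1, align 1) → ends 17; seq at 17 (size 1, align 1) → ends 18; tail pad 6 to reach multiple of 8; total 24 bytes, alignment 8
f at 0 (size 8, align 8) → ends 8
g at 8 (size 8, align 8) → ends 16
d at 16 (size 4, align 4) → ends 20
pad 4 to align 8 for c
c at 24 (size 72, align 8) → ends 96
e at 96 (size 24, align 8) → ends 120
h at 120 (size 8, align 8) → ends 128
total 128 bytes, alignment 8
— Meta2 —
e at 0 (size 24, align 8) → ends 24
c at 24 (size 72, align 8) → ends 96
d at 96 (size 4, align 4) → ends 100
pad 4 to align 8 for h
h at 104 (size 8, align 8) → ends 112
g at 112 (size 8, align 8) → ends 120
f at 120 (size 8, align 8) → ends 128
total 128 bytes, alignment 8
128 − 128 = 0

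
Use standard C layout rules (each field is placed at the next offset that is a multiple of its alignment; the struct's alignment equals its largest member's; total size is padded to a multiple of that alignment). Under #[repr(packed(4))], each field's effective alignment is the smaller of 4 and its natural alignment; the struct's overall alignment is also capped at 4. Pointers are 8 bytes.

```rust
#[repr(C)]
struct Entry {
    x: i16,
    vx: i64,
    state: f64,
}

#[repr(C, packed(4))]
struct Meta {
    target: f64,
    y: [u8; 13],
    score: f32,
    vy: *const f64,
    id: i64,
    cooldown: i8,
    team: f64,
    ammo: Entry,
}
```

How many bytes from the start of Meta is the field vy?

Entry: @0: x [2B, align 2] → 2; +6 pad (align 8); @8: vx [8B, align 8] → 16; @16: state [8B, align 8] → 24; size 24, align 8
@0: target [8B, align 4] → 8
@8: y [13B, align 1] → 21
+3 pad (align 4)
@24: score [4B, align 4] → 28
@28: vy [8B, align 4] → 36

28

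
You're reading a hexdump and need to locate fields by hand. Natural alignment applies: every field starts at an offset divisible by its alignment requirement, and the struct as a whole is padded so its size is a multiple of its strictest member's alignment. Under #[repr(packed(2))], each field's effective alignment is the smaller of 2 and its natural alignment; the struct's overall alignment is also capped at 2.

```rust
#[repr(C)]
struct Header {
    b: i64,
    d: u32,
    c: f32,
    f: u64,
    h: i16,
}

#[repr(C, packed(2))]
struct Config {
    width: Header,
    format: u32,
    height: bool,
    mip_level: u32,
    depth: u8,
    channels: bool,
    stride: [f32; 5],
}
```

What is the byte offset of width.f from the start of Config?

Header: 0..8  b  (8B, 8-aligned); 8..12  d  (4B, 4-aligned); 12..16  c  (4B, 4-aligned); 16..24  f  (8B, 8-aligned); 24..26  h  (2B, 2-aligned); 26..32  -- tail padding (6B); sizeof = 32, alignof = 8
0..32  width  (32B, 2-aligned)
within Header: f at 16
0 + 16 = 16

16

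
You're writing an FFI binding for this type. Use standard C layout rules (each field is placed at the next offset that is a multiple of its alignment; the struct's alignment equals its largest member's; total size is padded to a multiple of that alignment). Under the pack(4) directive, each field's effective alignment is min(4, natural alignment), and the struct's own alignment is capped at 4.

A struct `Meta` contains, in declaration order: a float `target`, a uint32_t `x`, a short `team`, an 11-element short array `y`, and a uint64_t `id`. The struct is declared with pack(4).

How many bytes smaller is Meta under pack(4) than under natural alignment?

0

natural layout:
  target at 0 (size 4, align 4) → ends 4
  x at 4 (size 4, align 4) → ends 8
  team at 8 (size 2, align 2) → ends 10
  y at 10 (size 22, align 2) → ends 32
  id at 32 (size 8, align 8) → ends 40
  total 40 bytes, alignment 8
packed(4) layout:
  target at 0 (size 4, align 4) → ends 4
  x at 4 (size 4, align 4) → ends 8
  team at 8 (size 2, align 2) → ends 10
  y at 10 (size 22, align 2) → ends 32
  id at 32 (size 8, align 4) → ends 40
  total 40 bytes, alignment 4
40 − 40 = 0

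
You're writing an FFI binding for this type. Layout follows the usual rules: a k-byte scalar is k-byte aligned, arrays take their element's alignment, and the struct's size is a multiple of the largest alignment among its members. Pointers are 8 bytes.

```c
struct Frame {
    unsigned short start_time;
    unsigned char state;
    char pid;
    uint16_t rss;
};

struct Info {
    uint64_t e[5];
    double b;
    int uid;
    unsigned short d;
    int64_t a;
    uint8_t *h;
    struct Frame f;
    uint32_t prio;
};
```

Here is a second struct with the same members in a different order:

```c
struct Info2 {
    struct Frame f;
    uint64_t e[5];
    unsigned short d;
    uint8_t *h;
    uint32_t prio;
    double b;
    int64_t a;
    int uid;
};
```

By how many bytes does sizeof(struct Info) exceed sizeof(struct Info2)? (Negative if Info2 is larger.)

-8

Frame: start_time at 0 (size 2, align 2) → ends 2; state at 2 (size 1, align 1) → ends 3; pid at 3 (size 1, align 1) → ends 4; rss at 4 (size 2, align 2) → ends 6; total 6 bytes, alignment 2
e at 0 (size 40, align 8) → ends 40
b at 40 (size 8, align 8) → ends 48
uid at 48 (size 4, align 4) → ends 52
d at 52 (size 2, align 2) → ends 54
pad 2 to align 8 for a
a at 56 (size 8, align 8) → ends 64
h at 64 (size 8, align 8) → ends 72
f at 72 (size 6, align 2) → ends 78
pad 2 to align 4 for prio
prio at 80 (size 4, align 4) → ends 84
tail pad 4 to reach multiple of 8
total 88 bytes, alignment 8
— Info2 —
f at 0 (size 6, align 2) → ends 6
pad 2 to align 8 for e
e at 8 (size 40, align 8) → ends 48
d at 48 (size 2, align 2) → ends 50
pad 6 to align 8 for h
h at 56 (size 8, align 8) → ends 64
prio at 64 (size 4, align 4) → ends 68
pad 4 to align 8 for b
b at 72 (size 8, align 8) → ends 80
a at 80 (size 8, align 8) → ends 88
uid at 88 (size 4, align 4) → ends 92
tail pad 4 to reach multiple of 8
total 96 bytes, alignment 8
88 − 96 = -8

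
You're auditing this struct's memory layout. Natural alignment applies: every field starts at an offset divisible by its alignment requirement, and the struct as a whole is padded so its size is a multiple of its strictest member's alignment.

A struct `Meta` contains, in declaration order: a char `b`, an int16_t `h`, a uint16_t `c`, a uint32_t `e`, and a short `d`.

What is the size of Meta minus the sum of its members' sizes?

b at 0 (size 1, align 1) → ends 1
pad 1 to align 2 for h
h at 2 (size 2, align 2) → ends 4
c at 4 (size 2, align 2) → ends 6
pad 2 to align 4 for e
e at 8 (size 4, align 4) → ends 12
d at 12 (size 2, align 2) → ends 14
tail pad 2 to reach multiple of 4
total 16 bytes, alignment 4
data bytes 11, size 16 → padding 5

5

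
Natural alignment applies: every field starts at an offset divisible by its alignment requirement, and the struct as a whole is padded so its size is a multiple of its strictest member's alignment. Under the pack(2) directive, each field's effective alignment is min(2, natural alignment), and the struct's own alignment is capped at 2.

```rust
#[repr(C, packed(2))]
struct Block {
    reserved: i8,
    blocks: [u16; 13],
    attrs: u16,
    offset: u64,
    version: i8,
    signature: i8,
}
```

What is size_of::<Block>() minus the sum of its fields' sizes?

@0: reserved [1B, align 1] → 1
+1 pad (align 2)
@2: blocks [26B, align 2] → 28
@28: attrs [2B, align 2] → 30
@30: offset [8B, align 2] → 38
@38: version [1B, align 1] → 39
@39: signature [1B, align 1] → 40
size 40, align 2
data bytes 39, size 40 → padding 1

1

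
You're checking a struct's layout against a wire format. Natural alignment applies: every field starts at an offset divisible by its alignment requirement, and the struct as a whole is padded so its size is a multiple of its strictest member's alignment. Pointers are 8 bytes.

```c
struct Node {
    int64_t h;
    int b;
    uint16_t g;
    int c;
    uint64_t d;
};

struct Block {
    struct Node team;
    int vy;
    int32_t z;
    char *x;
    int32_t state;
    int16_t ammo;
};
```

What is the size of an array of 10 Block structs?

560

Node: 0..8  h  (8B, 8-aligned); 8..12  b  (4B, 4-aligned); 12..14  g  (2B, 2-aligned); 14..16  -- padding (2B); 16..20  c  (4B, 4-aligned); 20..24  -- padding (4B); 24..32  d  (8B, 8-aligned); sizeof = 32, alignof = 8
0..32  team  (32B, 8-aligned)
32..36  vy  (4B, 4-aligned)
36..40  z  (4B, 4-aligned)
40..48  x  (8B, 8-aligned)
48..52  state  (4B, 4-aligned)
52..54  ammo  (2B, 2-aligned)
54..56  -- tail padding (2B)
sizeof = 56, alignof = 8
array of 10: 10 × 56 = 560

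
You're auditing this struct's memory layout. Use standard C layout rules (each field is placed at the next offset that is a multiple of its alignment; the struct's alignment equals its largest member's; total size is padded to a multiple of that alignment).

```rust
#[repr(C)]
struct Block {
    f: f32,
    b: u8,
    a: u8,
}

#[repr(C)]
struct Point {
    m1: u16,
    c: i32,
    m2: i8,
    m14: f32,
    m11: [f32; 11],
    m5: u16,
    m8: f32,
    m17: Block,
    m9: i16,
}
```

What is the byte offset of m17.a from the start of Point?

73

Block: @0: f [4B, align 4] → 4; @4: b [1B, align 1] → 5; @5: a [1B, align 1] → 6; +2 tail pad (align 4); size 8, align 4
@0: m1 [2B, align 2] → 2
+2 pad (align 4)
@4: c [4B, align 4] → 8
@8: m2 [1B, align 1] → 9
+3 pad (align 4)
@12: m14 [4B, align 4] → 16
@16: m11 [44B, align 4] → 60
@60: m5 [2B, align 2] → 62
+2 pad (align 4)
@64: m8 [4B, align 4] → 68
@68: m17 [8B, align 4] → 76
within Block: a at 5
68 + 5 = 73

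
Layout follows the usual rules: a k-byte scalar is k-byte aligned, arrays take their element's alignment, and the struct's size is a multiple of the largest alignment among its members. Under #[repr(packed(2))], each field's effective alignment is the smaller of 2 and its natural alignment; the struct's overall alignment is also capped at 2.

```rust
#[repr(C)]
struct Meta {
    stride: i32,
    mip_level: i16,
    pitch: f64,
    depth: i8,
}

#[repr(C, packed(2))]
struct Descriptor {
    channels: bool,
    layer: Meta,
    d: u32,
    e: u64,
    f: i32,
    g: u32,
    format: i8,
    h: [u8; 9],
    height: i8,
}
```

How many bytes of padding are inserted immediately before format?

Meta: stride at 0 (size 4, align 4) → ends 4; mip_level at 4 (size 2, align 2) → ends 6; pad 2 to align 8 for pitch; pitch at 8 (size 8, align 8) → ends 16; depth at 16 (size 1, align 1) → ends 17; tail pad 7 to reach multiple of 8; total 24 bytes, alignment 8
channels at 0 (size 1, align 1) → ends 1
pad 1 to align 2 for layer
layer at 2 (size 24, align 2) → ends 26
d at 26 (size 4, align 2) → ends 30
e at 30 (size 8, align 2) → ends 38
f at 38 (size 4, align 2) → ends 42
g at 42 (size 4, align 2) → ends 46
format at 46 (size 1, align 1) → ends 47

0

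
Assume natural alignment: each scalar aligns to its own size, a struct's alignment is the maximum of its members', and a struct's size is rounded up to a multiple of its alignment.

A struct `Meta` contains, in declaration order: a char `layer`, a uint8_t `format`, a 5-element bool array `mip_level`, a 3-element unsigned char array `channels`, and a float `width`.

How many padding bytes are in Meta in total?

2

layer at 0 (size 1, align 1) → ends 1
format at 1 (size 1, align 1) → ends 2
mip_level at 2 (size 5, align 1) → ends 7
channels at 7 (size 3, align 1) → ends 10
pad 2 to align 4 for width
width at 12 (size 4, align 4) → ends 16
total 16 bytes, alignment 4
data bytes 14, size 16 → padding 2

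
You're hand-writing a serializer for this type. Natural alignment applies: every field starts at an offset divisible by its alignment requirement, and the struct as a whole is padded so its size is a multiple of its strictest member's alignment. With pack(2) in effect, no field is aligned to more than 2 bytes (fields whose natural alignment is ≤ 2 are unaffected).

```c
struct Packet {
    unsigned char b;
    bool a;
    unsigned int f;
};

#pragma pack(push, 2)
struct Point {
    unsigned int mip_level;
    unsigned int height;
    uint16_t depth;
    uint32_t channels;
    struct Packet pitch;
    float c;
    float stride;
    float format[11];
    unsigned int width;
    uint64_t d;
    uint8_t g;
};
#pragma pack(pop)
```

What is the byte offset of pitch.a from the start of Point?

Packet: 0..1  b  (1B, 1-aligned); 1..2  a  (1B, 1-aligned); 2..4  -- padding (2B); 4..8  f  (4B, 4-aligned); sizeof = 8, alignof = 4
0..4  mip_level  (4B, 2-aligned)
4..8  height  (4B, 2-aligned)
8..10  depth  (2B, 2-aligned)
10..14  channels  (4B, 2-aligned)
14..22  pitch  (8B, 2-aligned)
within Packet: a at 1
14 + 1 = 15

15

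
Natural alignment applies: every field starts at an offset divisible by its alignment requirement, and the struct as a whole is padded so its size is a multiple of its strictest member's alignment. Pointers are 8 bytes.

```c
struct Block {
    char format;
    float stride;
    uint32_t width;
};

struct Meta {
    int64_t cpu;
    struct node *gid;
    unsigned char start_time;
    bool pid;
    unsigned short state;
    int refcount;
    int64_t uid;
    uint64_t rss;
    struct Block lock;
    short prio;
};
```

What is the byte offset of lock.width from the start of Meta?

Block: @0: format [1B, align 1] → 1; +3 pad (align 4); @4: stride [4B, align 4] → 8; @8: width [4B, align 4] → 12; size 12, align 4
@0: cpu [8B, align 8] → 8
@8: gid [8B, align 8] → 16
@16: start_time [1B, align 1] → 17
@17: pid [1B, align 1] → 18
@18: state [2B, align 2] → 20
@20: refcount [4B, align 4] → 24
@24: uid [8B, align 8] → 32
@32: rss [8B, align 8] → 40
@40: lock [12B, align 4] → 52
within Block: width at 8
40 + 8 = 48

48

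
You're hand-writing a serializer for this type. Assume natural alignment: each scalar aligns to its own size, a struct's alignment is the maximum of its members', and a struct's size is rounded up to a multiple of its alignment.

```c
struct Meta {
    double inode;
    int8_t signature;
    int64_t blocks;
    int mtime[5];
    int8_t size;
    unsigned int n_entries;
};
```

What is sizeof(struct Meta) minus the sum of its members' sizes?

@0: inode [8B, align 8] → 8
@8: signature [1B, align 1] → 9
+7 pad (align 8)
@16: blocks [8B, align 8] → 24
@24: mtime [20B, align 4] → 44
@44: size [1B, align 1] → 45
+3 pad (align 4)
@48: n_entries [4B, align 4] → 52
+4 tail pad (align 8)
size 56, align 8
data bytes 42, size 56 → padding 14

14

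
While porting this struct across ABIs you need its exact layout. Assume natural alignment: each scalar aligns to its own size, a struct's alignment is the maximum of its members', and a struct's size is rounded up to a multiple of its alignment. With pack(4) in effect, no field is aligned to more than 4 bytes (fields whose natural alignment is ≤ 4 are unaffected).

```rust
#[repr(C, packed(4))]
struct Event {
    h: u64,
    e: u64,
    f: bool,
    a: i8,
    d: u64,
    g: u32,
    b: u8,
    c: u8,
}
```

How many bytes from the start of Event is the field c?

33

@0: h [8B, align 4] → 8
@8: e [8B, align 4] → 16
@16: f [1B, align 1] → 17
@17: a [1B, align 1] → 18
+2 pad (align 4)
@20: d [8B, align 4] → 28
@28: g [4B, align 4] → 32
@32: b [1B, align 1] → 33
@33: c [1B, align 1] → 34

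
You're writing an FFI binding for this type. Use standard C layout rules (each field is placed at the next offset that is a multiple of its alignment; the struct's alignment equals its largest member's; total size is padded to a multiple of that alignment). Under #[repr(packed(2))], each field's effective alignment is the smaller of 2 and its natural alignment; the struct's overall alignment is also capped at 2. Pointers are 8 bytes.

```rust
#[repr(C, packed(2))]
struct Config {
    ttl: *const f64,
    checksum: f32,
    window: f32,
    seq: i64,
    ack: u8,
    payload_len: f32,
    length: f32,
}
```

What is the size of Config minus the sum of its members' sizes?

0..8  ttl  (8B, 2-aligned)
8..12  checksum  (4B, 2-aligned)
12..16  window  (4B, 2-aligned)
16..24  seq  (8B, 2-aligned)
24..25  ack  (1B, 1-aligned)
25..26  -- padding (1B)
26..30  payload_len  (4B, 2-aligned)
30..34  length  (4B, 2-aligned)
sizeof = 34, alignof = 2
data bytes 33, size 34 → padding 1

1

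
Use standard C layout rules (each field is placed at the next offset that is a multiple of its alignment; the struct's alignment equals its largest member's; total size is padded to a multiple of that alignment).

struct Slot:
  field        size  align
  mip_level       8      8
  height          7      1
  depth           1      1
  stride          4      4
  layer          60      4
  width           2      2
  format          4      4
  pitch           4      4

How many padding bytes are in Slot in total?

mip_level at 0 (size 8, align 8) → ends 8
height at 8 (size 7, align 1) → ends 15
depth at 15 (size 1, align 1) → ends 16
stride at 16 (size 4, align 4) → ends 20
layer at 20 (size 60, align 4) → ends 80
width at 80 (size 2, align 2) → ends 82
pad 2 to align 4 for format
format at 84 (size 4, align 4) → ends 88
pitch at 88 (size 4, align 4) → ends 92
tail pad 4 to reach multiple of 8
total 96 bytes, alignment 8
data bytes 90, size 96 → padding 6

6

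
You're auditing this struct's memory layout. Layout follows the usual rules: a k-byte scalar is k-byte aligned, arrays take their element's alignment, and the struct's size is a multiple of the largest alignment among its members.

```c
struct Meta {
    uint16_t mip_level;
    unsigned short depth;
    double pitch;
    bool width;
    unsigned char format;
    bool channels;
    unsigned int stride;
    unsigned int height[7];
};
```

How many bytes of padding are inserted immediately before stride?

1

@0: mip_level [2B, align 2] → 2
@2: depth [2B, align 2] → 4
+4 pad (align 8)
@8: pitch [8B, align 8] → 16
@16: width [1B, align 1] → 17
@17: format [1B, align 1] → 18
@18: channels [1B, align 1] → 19
+1 pad (align 4)
@20: stride [4B, align 4] → 24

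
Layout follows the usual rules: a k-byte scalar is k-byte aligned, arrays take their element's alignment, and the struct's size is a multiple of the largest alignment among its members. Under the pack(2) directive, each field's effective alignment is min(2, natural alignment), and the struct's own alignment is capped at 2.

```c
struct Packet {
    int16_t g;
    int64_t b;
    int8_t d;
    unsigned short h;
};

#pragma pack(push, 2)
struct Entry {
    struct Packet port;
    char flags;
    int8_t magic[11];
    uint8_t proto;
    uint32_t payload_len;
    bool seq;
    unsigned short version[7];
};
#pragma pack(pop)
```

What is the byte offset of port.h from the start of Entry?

Packet: 0..2  g  (2B, 2-aligned); 2..8  -- padding (6B); 8..16  b  (8B, 8-aligned); 16..17  d  (1B, 1-aligned); 17..18  -- padding (1B); 18..20  h  (2B, 2-aligned); 20..24  -- tail padding (4B); sizeof = 24, alignof = 8
0..24  port  (24B, 2-aligned)
within Packet: h at 18
0 + 18 = 18

18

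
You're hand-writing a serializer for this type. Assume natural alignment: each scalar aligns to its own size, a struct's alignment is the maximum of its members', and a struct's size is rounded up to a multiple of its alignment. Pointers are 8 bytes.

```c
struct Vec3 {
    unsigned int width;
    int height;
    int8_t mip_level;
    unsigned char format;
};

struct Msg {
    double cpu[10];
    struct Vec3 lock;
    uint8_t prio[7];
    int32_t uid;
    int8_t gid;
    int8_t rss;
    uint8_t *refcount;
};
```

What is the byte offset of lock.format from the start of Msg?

Vec3: width at 0 (size 4, align 4) → ends 4; height at 4 (size 4, align 4) → ends 8; mip_level at 8 (size 1, align 1) → ends 9; format at 9 (size 1, align 1) → ends 10; tail pad 2 to reach multiple of 4; total 12 bytes, alignment 4
cpu at 0 (size 80, align 8) → ends 80
lock at 80 (size 12, align 4) → ends 92
within Vec3: format at 9
80 + 9 = 89

89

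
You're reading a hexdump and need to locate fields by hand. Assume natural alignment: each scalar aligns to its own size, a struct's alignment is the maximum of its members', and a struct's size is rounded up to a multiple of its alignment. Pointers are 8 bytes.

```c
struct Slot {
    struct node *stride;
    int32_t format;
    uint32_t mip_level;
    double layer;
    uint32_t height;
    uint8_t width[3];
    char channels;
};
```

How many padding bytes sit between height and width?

@0: stride [8B, align 8] → 8
@8: format [4B, align 4] → 12
@12: mip_level [4B, align 4] → 16
@16: layer [8B, align 8] → 24
@24: height [4B, align 4] → 28
@28: width [3B, align 1] → 31

0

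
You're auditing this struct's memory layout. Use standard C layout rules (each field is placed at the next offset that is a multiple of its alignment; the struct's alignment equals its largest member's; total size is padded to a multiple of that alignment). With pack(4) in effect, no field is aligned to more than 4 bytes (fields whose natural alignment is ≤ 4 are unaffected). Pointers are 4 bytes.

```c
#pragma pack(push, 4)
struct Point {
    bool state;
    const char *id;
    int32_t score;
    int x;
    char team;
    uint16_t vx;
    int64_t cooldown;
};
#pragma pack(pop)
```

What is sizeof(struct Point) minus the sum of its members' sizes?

4

@0: state [1B, align 1] → 1
+3 pad (align 4)
@4: id [4B, align 4] → 8
@8: score [4B, align 4] → 12
@12: x [4B, align 4] → 16
@16: team [1B, align 1] → 17
+1 pad (align 2)
@18: vx [2B, align 2] → 20
@20: cooldown [8B, align 4] → 28
size 28, align 4
data bytes 24, size 28 → padding 4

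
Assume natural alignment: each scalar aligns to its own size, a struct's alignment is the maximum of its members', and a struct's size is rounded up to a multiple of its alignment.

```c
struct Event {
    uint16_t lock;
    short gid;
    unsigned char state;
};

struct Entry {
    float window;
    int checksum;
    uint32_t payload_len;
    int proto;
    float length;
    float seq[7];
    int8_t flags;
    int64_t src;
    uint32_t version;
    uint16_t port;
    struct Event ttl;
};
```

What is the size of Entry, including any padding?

Event: 0..2  lock  (2B, 2-aligned); 2..4  gid  (2B, 2-aligned); 4..5  state  (1B, 1-aligned); 5..6  -- tail padding (1B); sizeof = 6, alignof = 2
0..4  window  (4B, 4-aligned)
4..8  checksum  (4B, 4-aligned)
8..12  payload_len  (4B, 4-aligned)
12..16  proto  (4B, 4-aligned)
16..20  length  (4B, 4-aligned)
20..48  seq  (28B, 4-aligned)
48..49  flags  (1B, 1-aligned)
49..56  -- padding (7B)
56..64  src  (8B, 8-aligned)
64..68  version  (4B, 4-aligned)
68..70  port  (2B, 2-aligned)
70..76  ttl  (6B, 2-aligned)
76..80  -- tail padding (4B)
sizeof = 80, alignof = 8

80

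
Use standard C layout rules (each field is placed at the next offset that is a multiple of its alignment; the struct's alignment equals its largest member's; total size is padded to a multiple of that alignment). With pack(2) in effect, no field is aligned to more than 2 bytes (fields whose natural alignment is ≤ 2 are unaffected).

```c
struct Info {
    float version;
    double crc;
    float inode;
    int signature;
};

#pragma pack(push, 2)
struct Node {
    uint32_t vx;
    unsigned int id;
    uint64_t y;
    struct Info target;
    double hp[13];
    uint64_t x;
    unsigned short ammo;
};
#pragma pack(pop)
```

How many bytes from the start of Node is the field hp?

40

Info: version at 0 (size 4, align 4) → ends 4; pad 4 to align 8 for crc; crc at 8 (size 8, align 8) → ends 16; inode at 16 (size 4, align 4) → ends 20; signature at 20 (size 4, align 4) → ends 24; total 24 bytes, alignment 8
vx at 0 (size 4, align 2) → ends 4
id at 4 (size 4, align 2) → ends 8
y at 8 (size 8, align 2) → ends 16
target at 16 (size 24, align 2) → ends 40
hp at 40 (size 104, align 2) → ends 144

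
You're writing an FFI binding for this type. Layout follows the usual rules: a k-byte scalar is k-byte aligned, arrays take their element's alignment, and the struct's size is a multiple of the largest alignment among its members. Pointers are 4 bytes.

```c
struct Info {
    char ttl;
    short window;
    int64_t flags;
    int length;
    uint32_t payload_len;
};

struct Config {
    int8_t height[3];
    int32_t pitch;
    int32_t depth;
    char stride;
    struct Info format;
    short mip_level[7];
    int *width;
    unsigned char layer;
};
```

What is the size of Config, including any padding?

Info: ttl at 0 (size 1, align 1) → ends 1; pad 1 to align 2 for window; window at 2 (size 2, align 2) → ends 4; pad 4 to align 8 for flags; flags at 8 (size 8, align 8) → ends 16; length at 16 (size 4, align 4) → ends 20; payload_len at 20 (size 4, align 4) → ends 24; total 24 bytes, alignment 8
height at 0 (size 3, align 1) → ends 3
pad 1 to align 4 for pitch
pitch at 4 (size 4, align 4) → ends 8
depth at 8 (size 4, align 4) → ends 12
stride at 12 (size 1, align 1) → ends 13
pad 3 to align 8 for format
format at 16 (size 24, align 8) → ends 40
mip_level at 40 (size 14, align 2) → ends 54
pad 2 to align 4 for width
width at 56 (size 4, align 4) → ends 60
layer at 60 (size 1, align 1) → ends 61
tail pad 3 to reach multiple of 8
total 64 bytes, alignment 8

64 bytes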